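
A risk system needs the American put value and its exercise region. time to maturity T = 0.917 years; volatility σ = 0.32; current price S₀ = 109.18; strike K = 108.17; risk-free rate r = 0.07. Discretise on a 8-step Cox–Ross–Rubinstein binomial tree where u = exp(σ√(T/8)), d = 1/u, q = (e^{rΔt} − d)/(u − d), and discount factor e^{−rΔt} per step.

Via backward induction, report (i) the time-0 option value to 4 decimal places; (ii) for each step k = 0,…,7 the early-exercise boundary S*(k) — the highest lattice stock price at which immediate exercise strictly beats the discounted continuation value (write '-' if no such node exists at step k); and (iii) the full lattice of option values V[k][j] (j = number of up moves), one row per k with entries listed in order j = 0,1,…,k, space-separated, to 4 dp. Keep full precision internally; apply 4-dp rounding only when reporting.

Δt=0.11463  u=1.11443  d=0.89732  q=0.51005  discount=0.99201
step 8 (expiry): payoffs max(K−S,0) = 62.2787 51.1754 37.3857 20.2597 0.0000 0.0000 0.0000 0.0000 0.0000
step 7: (k=7,j=0): S=51.1425, (K−S)⁺=57.0275, hold=56.1630 ⇒ V=57.0275 exercise | (k=7,j=1): S=63.5163, (K−S)⁺=44.6537, hold=43.7892 ⇒ V=44.6537 exercise | (k=7,j=2): S=78.8839, (K−S)⁺=29.2861, hold=28.4216 ⇒ V=29.2861 exercise | (k=7,j=3): S=97.9696, (K−S)⁺=10.2004, hold=9.8469 ⇒ V=10.2004 exercise | (k=7,j=4): S=121.6731, (K−S)⁺=0.0000, hold=0.0000 ⇒ V=0.0000 continue | (k=7,j=5): S=151.1116, (K−S)⁺=0.0000, hold=0.0000 ⇒ V=0.0000 continue | (k=7,j=6): S=187.6726, (K−S)⁺=0.0000, hold=0.0000 ⇒ V=0.0000 continue | (k=7,j=7): S=233.0794, (K−S)⁺=0.0000, hold=0.0000 ⇒ V=0.0000 continue  boundary S*=97.9696
step 6: (k=6,j=0): S=56.9946, (K−S)⁺=51.1754, hold=50.3109 ⇒ V=51.1754 exercise | (k=6,j=1): S=70.7843, (K−S)⁺=37.3857, hold=36.5213 ⇒ V=37.3857 exercise | (k=6,j=2): S=87.9103, (K−S)⁺=20.2597, hold=19.3952 ⇒ V=20.2597 exercise | (k=6,j=3): S=109.1800, (K−S)⁺=0.0000, hold=4.9577 ⇒ V=4.9577 continue | (k=6,j=4): S=135.5958, (K−S)⁺=0.0000, hold=0.0000 ⇒ V=0.0000 continue | (k=6,j=5): S=168.4028, (K−S)⁺=0.0000, hold=0.0000 ⇒ V=0.0000 continue | (k=6,j=6): S=209.1474, (K−S)⁺=0.0000, hold=0.0000 ⇒ V=0.0000 continue  boundary S*=87.9103
step 5: (k=5,j=0): S=63.5163, (K−S)⁺=44.6537, hold=43.7892 ⇒ V=44.6537 exercise | (k=5,j=1): S=78.8839, (K−S)⁺=29.2861, hold=28.4216 ⇒ V=29.2861 exercise | (k=5,j=2): S=97.9696, (K−S)⁺=10.2004, hold=12.3554 ⇒ V=12.3554 continue | (k=5,j=3): S=121.6731, (K−S)⁺=0.0000, hold=2.4096 ⇒ V=2.4096 continue | (k=5,j=4): S=151.1116, (K−S)⁺=0.0000, hold=0.0000 ⇒ V=0.0000 continue | (k=5,j=5): S=187.6726, (K−S)⁺=0.0000, hold=0.0000 ⇒ V=0.0000 continue  boundary S*=78.8839
step 4: (k=4,j=0): S=70.7843, (K−S)⁺=37.3857, hold=36.5213 ⇒ V=37.3857 exercise | (k=4,j=1): S=87.9103, (K−S)⁺=20.2597, hold=20.4856 ⇒ V=20.4856 continue | (k=4,j=2): S=109.1800, (K−S)⁺=0.0000, hold=7.2244 ⇒ V=7.2244 continue | (k=4,j=3): S=135.5958, (K−S)⁺=0.0000, hold=1.1712 ⇒ V=1.1712 continue | (k=4,j=4): S=168.4028, (K−S)⁺=0.0000, hold=0.0000 ⇒ V=0.0000 continue  boundary S*=70.7843
step 3: (k=3,j=0): S=78.8839, (K−S)⁺=29.2861, hold=28.5360 ⇒ V=29.2861 exercise | (k=3,j=1): S=97.9696, (K−S)⁺=10.2004, hold=13.6121 ⇒ V=13.6121 continue | (k=3,j=2): S=121.6731, (K−S)⁺=0.0000, hold=4.1039 ⇒ V=4.1039 continue | (k=3,j=3): S=151.1116, (K−S)⁺=0.0000, hold=0.5692 ⇒ V=0.5692 continue  boundary S*=78.8839
step 2: (k=2,j=0): S=87.9103, (K−S)⁺=20.2597, hold=21.1214 ⇒ V=21.1214 continue | (k=2,j=1): S=109.1800, (K−S)⁺=0.0000, hold=8.6924 ⇒ V=8.6924 continue | (k=2,j=2): S=135.5958, (K−S)⁺=0.0000, hold=2.2827 ⇒ V=2.2827 continue  boundary S*=-
step 1: (k=1,j=0): S=97.9696, (K−S)⁺=10.2004, hold=14.6639 ⇒ V=14.6639 continue | (k=1,j=1): S=121.6731, (K−S)⁺=0.0000, hold=5.3798 ⇒ V=5.3798 continue  boundary S*=-
step 0: (k=0,j=0): S=109.1800, (K−S)⁺=0.0000, hold=9.8492 ⇒ V=9.8492 continue  boundary S*=-

price = 9.8492
boundary = - - - 78.8839 70.7843 78.8839 87.9103 97.9696
tree:
9.8492
14.6639 5.3798
21.1214 8.6924 2.2827
29.2861 13.6121 4.1039 0.5692
37.3857 20.4856 7.2244 1.1712 0.0000
44.6537 29.2861 12.3554 2.4096 0.0000 0.0000
51.1754 37.3857 20.2597 4.9577 0.0000 0.0000 0.0000
57.0275 44.6537 29.2861 10.2004 0.0000 0.0000 0.0000 0.0000
62.2787 51.1754 37.3857 20.2597 0.0000 0.0000 0.0000 0.0000 0.0000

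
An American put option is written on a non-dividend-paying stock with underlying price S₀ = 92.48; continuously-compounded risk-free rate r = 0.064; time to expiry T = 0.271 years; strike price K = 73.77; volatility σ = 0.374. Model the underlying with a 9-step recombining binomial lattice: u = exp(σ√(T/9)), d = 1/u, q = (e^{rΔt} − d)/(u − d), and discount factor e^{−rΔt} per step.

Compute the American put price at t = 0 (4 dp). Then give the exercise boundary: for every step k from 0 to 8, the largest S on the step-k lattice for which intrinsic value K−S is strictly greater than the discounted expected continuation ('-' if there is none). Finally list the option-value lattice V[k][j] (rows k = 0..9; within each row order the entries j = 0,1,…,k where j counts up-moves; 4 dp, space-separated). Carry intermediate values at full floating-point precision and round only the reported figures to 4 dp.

params: Δt=0.03011 u=1.06705 d=0.93716 q=0.49863 e^(-rΔt)=0.99807
t_9 payoffs: 22.2018 15.0546 6.9168 0.0000 0.0000 0.0000 0.0000 0.0000 0.0000 0.0000
t_8: node(8,0) S=55.0259 payoff=18.7441 vs cont=18.6021 → 18.7441 [stop]  node(8,1) S=62.6523 payoff=11.1177 vs cont=10.9756 → 11.1177 [stop]  node(8,2) S=71.3358 payoff=2.4342 vs cont=3.4612 → 3.4612 [wait]  node(8,3) S=81.2227 payoff=0.0000 vs cont=0.0000 → 0.0000 [wait]  node(8,4) S=92.4800 payoff=0.0000 vs cont=0.0000 → 0.0000 [wait]  node(8,5) S=105.2975 payoff=0.0000 vs cont=0.0000 → 0.0000 [wait]  node(8,6) S=119.8914 payoff=0.0000 vs cont=0.0000 → 0.0000 [wait]  node(8,7) S=136.5081 payoff=0.0000 vs cont=0.0000 → 0.0000 [wait]  node(8,8) S=155.4277 payoff=0.0000 vs cont=0.0000 → 0.0000 [wait]  ⇒ S*(8)=62.6523
t_7: node(7,0) S=58.7154 payoff=15.0546 vs cont=14.9125 → 15.0546 [stop]  node(7,1) S=66.8532 payoff=6.9168 vs cont=7.2858 → 7.2858 [wait]  node(7,2) S=76.1189 payoff=0.0000 vs cont=1.7320 → 1.7320 [wait]  node(7,3) S=86.6688 payoff=0.0000 vs cont=0.0000 → 0.0000 [wait]  node(7,4) S=98.6809 payoff=0.0000 vs cont=0.0000 → 0.0000 [wait]  node(7,5) S=112.3578 payoff=0.0000 vs cont=0.0000 → 0.0000 [wait]  node(7,6) S=127.9302 payoff=0.0000 vs cont=0.0000 → 0.0000 [wait]  node(7,7) S=145.6610 payoff=0.0000 vs cont=0.0000 → 0.0000 [wait]  ⇒ S*(7)=58.7154
t_6: node(6,0) S=62.6523 payoff=11.1177 vs cont=11.1593 → 11.1593 [wait]  node(6,1) S=71.3358 payoff=2.4342 vs cont=4.5078 → 4.5078 [wait]  node(6,2) S=81.2227 payoff=0.0000 vs cont=0.8667 → 0.8667 [wait]  node(6,3) S=92.4800 payoff=0.0000 vs cont=0.0000 → 0.0000 [wait]  node(6,4) S=105.2975 payoff=0.0000 vs cont=0.0000 → 0.0000 [wait]  node(6,5) S=119.8914 payoff=0.0000 vs cont=0.0000 → 0.0000 [wait]  node(6,6) S=136.5081 payoff=0.0000 vs cont=0.0000 → 0.0000 [wait]  ⇒ S*(6)=-
t_5: node(5,0) S=66.8532 payoff=6.9168 vs cont=7.8276 → 7.8276 [wait]  node(5,1) S=76.1189 payoff=0.0000 vs cont=2.6870 → 2.6870 [wait]  node(5,2) S=86.6688 payoff=0.0000 vs cont=0.4337 → 0.4337 [wait]  node(5,3) S=98.6809 payoff=0.0000 vs cont=0.0000 → 0.0000 [wait]  node(5,4) S=112.3578 payoff=0.0000 vs cont=0.0000 → 0.0000 [wait]  node(5,5) S=127.9302 payoff=0.0000 vs cont=0.0000 → 0.0000 [wait]  ⇒ S*(5)=-
t_4: node(4,0) S=71.3358 payoff=2.4342 vs cont=5.2542 → 5.2542 [wait]  node(4,1) S=81.2227 payoff=0.0000 vs cont=1.5604 → 1.5604 [wait]  node(4,2) S=92.4800 payoff=0.0000 vs cont=0.2170 → 0.2170 [wait]  node(4,3) S=105.2975 payoff=0.0000 vs cont=0.0000 → 0.0000 [wait]  node(4,4) S=119.8914 payoff=0.0000 vs cont=0.0000 → 0.0000 [wait]  ⇒ S*(4)=-
t_3: node(3,0) S=76.1189 payoff=0.0000 vs cont=3.4058 → 3.4058 [wait]  node(3,1) S=86.6688 payoff=0.0000 vs cont=0.8889 → 0.8889 [wait]  node(3,2) S=98.6809 payoff=0.0000 vs cont=0.1086 → 0.1086 [wait]  node(3,3) S=112.3578 payoff=0.0000 vs cont=0.0000 → 0.0000 [wait]  ⇒ S*(3)=-
t_2: node(2,0) S=81.2227 payoff=0.0000 vs cont=2.1466 → 2.1466 [wait]  node(2,1) S=92.4800 payoff=0.0000 vs cont=0.4988 → 0.4988 [wait]  node(2,2) S=105.2975 payoff=0.0000 vs cont=0.0543 → 0.0543 [wait]  ⇒ S*(2)=-
t_1: node(1,0) S=86.6688 payoff=0.0000 vs cont=1.3224 → 1.3224 [wait]  node(1,1) S=98.6809 payoff=0.0000 vs cont=0.2767 → 0.2767 [wait]  ⇒ S*(1)=-
t_0: node(0,0) S=92.4800 payoff=0.0000 vs cont=0.7994 → 0.7994 [wait]  ⇒ S*(0)=-

price = 0.7994
boundary = - - - - - - - 58.7154 62.6523
tree:
0.7994
1.3224 0.2767
2.1466 0.4988 0.0543
3.4058 0.8889 0.1086 0.0000
5.2542 1.5604 0.2170 0.0000 0.0000
7.8276 2.6870 0.4337 0.0000 0.0000 0.0000
11.1593 4.5078 0.8667 0.0000 0.0000 0.0000 0.0000
15.0546 7.2858 1.7320 0.0000 0.0000 0.0000 0.0000 0.0000
18.7441 11.1177 3.4612 0.0000 0.0000 0.0000 0.0000 0.0000 0.0000
22.2018 15.0546 6.9168 0.0000 0.0000 0.0000 0.0000 0.0000 0.0000 0.0000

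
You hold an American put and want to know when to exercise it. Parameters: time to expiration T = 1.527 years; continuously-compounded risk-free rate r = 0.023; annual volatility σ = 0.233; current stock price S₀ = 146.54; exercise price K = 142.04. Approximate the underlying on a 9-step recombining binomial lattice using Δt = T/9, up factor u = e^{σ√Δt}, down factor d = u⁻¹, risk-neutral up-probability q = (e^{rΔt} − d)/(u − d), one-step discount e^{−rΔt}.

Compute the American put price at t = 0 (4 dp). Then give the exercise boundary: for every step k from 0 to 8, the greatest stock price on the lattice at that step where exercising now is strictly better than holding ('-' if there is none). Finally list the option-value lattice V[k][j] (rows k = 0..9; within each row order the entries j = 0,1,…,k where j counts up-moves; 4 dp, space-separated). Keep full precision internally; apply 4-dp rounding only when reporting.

price = 12.7470
boundary = - - - - 99.8233 90.6882 99.8233 109.8786 120.9467
tree:
12.7470
17.9939 7.5237
24.6977 11.3336 3.7173
32.8509 16.6197 6.0593 1.3702
42.2167 23.6067 9.6612 2.4523 0.2831
51.3518 32.2836 14.9885 4.3320 0.5644 0.0000
59.6509 42.2167 22.4594 7.5262 1.1250 0.0000 0.0000
67.1905 51.3518 32.1614 12.7921 2.2425 0.0000 0.0000 0.0000
74.0402 59.6509 42.2167 21.0933 4.4700 0.0000 0.0000 0.0000 0.0000
80.2630 67.1905 51.3518 32.1614 8.9102 0.0000 0.0000 0.0000 0.0000 0.0000

Δt=0.16967  u=1.10073  d=0.90849  q=0.49636  discount=0.99611
step 9 (expiry): payoffs max(K−S,0) = 80.2630 67.1905 51.3518 32.1614 8.9102 0.0000 0.0000 0.0000 0.0000 0.0000
step 8: (k=8,j=0): S=67.9998, (K−S)⁺=74.0402, hold=73.4870 ⇒ V=74.0402 exercise | (k=8,j=1): S=82.3891, (K−S)⁺=59.6509, hold=59.0977 ⇒ V=59.6509 exercise | (k=8,j=2): S=99.8233, (K−S)⁺=42.2167, hold=41.6635 ⇒ V=42.2167 exercise | (k=8,j=3): S=120.9467, (K−S)⁺=21.0933, hold=20.5401 ⇒ V=21.0933 exercise | (k=8,j=4): S=146.5400, (K−S)⁺=0.0000, hold=4.4700 ⇒ V=4.4700 continue | (k=8,j=5): S=177.5490, (K−S)⁺=0.0000, hold=0.0000 ⇒ V=0.0000 continue | (k=8,j=6): S=215.1198, (K−S)⁺=0.0000, hold=0.0000 ⇒ V=0.0000 continue | (k=8,j=7): S=260.6408, (K−S)⁺=0.0000, hold=0.0000 ⇒ V=0.0000 continue | (k=8,j=8): S=315.7944, (K−S)⁺=0.0000, hold=0.0000 ⇒ V=0.0000 continue  boundary S*=120.9467
step 7: (k=7,j=0): S=74.8495, (K−S)⁺=67.1905, hold=66.6373 ⇒ V=67.1905 exercise | (k=7,j=1): S=90.6882, (K−S)⁺=51.3518, hold=50.7985 ⇒ V=51.3518 exercise | (k=7,j=2): S=109.8786, (K−S)⁺=32.1614, hold=31.6082 ⇒ V=32.1614 exercise | (k=7,j=3): S=133.1298, (K−S)⁺=8.9102, hold=12.7921 ⇒ V=12.7921 continue | (k=7,j=4): S=161.3011, (K−S)⁺=0.0000, hold=2.2425 ⇒ V=2.2425 continue | (k=7,j=5): S=195.4336, (K−S)⁺=0.0000, hold=0.0000 ⇒ V=0.0000 continue | (k=7,j=6): S=236.7889, (K−S)⁺=0.0000, hold=0.0000 ⇒ V=0.0000 continue | (k=7,j=7): S=286.8953, (K−S)⁺=0.0000, hold=0.0000 ⇒ V=0.0000 continue  boundary S*=109.8786
step 6: (k=6,j=0): S=82.3891, (K−S)⁺=59.6509, hold=59.0977 ⇒ V=59.6509 exercise | (k=6,j=1): S=99.8233, (K−S)⁺=42.2167, hold=41.6635 ⇒ V=42.2167 exercise | (k=6,j=2): S=120.9467, (K−S)⁺=21.0933, hold=22.4594 ⇒ V=22.4594 continue | (k=6,j=3): S=146.5400, (K−S)⁺=0.0000, hold=7.5262 ⇒ V=7.5262 continue | (k=6,j=4): S=177.5490, (K−S)⁺=0.0000, hold=1.1250 ⇒ V=1.1250 continue | (k=6,j=5): S=215.1198, (K−S)⁺=0.0000, hold=0.0000 ⇒ V=0.0000 continue | (k=6,j=6): S=260.6408, (K−S)⁺=0.0000, hold=0.0000 ⇒ V=0.0000 continue  boundary S*=99.8233
step 5: (k=5,j=0): S=90.6882, (K−S)⁺=51.3518, hold=50.7985 ⇒ V=51.3518 exercise | (k=5,j=1): S=109.8786, (K−S)⁺=32.1614, hold=32.2836 ⇒ V=32.2836 continue | (k=5,j=2): S=133.1298, (K−S)⁺=8.9102, hold=14.9885 ⇒ V=14.9885 continue | (k=5,j=3): S=161.3011, (K−S)⁺=0.0000, hold=4.3320 ⇒ V=4.3320 continue | (k=5,j=4): S=195.4336, (K−S)⁺=0.0000, hold=0.5644 ⇒ V=0.5644 continue | (k=5,j=5): S=236.7889, (K−S)⁺=0.0000, hold=0.0000 ⇒ V=0.0000 continue  boundary S*=90.6882
step 4: (k=4,j=0): S=99.8233, (K−S)⁺=42.2167, hold=41.7239 ⇒ V=42.2167 exercise | (k=4,j=1): S=120.9467, (K−S)⁺=21.0933, hold=23.6067 ⇒ V=23.6067 continue | (k=4,j=2): S=146.5400, (K−S)⁺=0.0000, hold=9.6612 ⇒ V=9.6612 continue | (k=4,j=3): S=177.5490, (K−S)⁺=0.0000, hold=2.4523 ⇒ V=2.4523 continue | (k=4,j=4): S=215.1198, (K−S)⁺=0.0000, hold=0.2831 ⇒ V=0.2831 continue  boundary S*=99.8233
step 3: (k=3,j=0): S=109.8786, (K−S)⁺=32.1614, hold=32.8509 ⇒ V=32.8509 continue | (k=3,j=1): S=133.1298, (K−S)⁺=8.9102, hold=16.6197 ⇒ V=16.6197 continue | (k=3,j=2): S=161.3011, (K−S)⁺=0.0000, hold=6.0593 ⇒ V=6.0593 continue | (k=3,j=3): S=195.4336, (K−S)⁺=0.0000, hold=1.3702 ⇒ V=1.3702 continue  boundary S*=-
step 2: (k=2,j=0): S=120.9467, (K−S)⁺=21.0933, hold=24.6977 ⇒ V=24.6977 continue | (k=2,j=1): S=146.5400, (K−S)⁺=0.0000, hold=11.3336 ⇒ V=11.3336 continue | (k=2,j=2): S=177.5490, (K−S)⁺=0.0000, hold=3.7173 ⇒ V=3.7173 continue  boundary S*=-
step 1: (k=1,j=0): S=133.1298, (K−S)⁺=8.9102, hold=17.9939 ⇒ V=17.9939 continue | (k=1,j=1): S=161.3011, (K−S)⁺=0.0000, hold=7.5237 ⇒ V=7.5237 continue  boundary S*=-
step 0: (k=0,j=0): S=146.5400, (K−S)⁺=0.0000, hold=12.7470 ⇒ V=12.7470 continue  boundary S*=-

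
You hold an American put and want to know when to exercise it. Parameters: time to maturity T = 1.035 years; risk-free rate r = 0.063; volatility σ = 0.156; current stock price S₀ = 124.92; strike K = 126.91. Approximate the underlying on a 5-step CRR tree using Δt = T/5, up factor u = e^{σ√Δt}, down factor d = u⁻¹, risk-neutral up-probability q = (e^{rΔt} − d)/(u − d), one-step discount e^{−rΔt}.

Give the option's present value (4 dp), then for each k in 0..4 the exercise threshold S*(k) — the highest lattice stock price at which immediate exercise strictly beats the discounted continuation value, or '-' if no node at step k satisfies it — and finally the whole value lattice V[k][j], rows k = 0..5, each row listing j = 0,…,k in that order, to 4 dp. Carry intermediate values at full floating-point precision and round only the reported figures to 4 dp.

Δt=0.20700, u=1.07356, d=0.93148, q=0.57466, disc=e^(-rΔt)=0.98704
k=5 terminal: V=max(K-S,0) → 39.3088 25.9478 10.5490 0.0000 0.0000 0.0000
k=4: j=0 S=94.0447 intr=32.8653 cont=31.2210 V=32.8653[EX]; j=1 S=108.3885 intr=18.5215 cont=16.8772 V=18.5215[EX]; j=2 S=124.9200 intr=1.9900 cont=4.4288 V=4.4288[hold]; j=3 S=143.9729 intr=0.0000 cont=0.0000 V=0.0000[hold]; j=4 S=165.9317 intr=0.0000 cont=0.0000 V=0.0000[hold]  S*(4)=108.3885
k=3: j=0 S=100.9622 intr=25.9478 cont=24.3035 V=25.9478[EX]; j=1 S=116.3610 intr=10.5490 cont=10.2880 V=10.5490[EX]; j=2 S=134.1085 intr=0.0000 cont=1.8593 V=1.8593[hold]; j=3 S=154.5628 intr=0.0000 cont=0.0000 V=0.0000[hold]  S*(3)=116.3610
k=2: j=0 S=108.3885 intr=18.5215 cont=16.8772 V=18.5215[EX]; j=1 S=124.9200 intr=1.9900 cont=5.4834 V=5.4834[hold]; j=2 S=143.9729 intr=0.0000 cont=0.7806 V=0.7806[hold]  S*(2)=108.3885
k=1: j=0 S=116.3610 intr=10.5490 cont=10.8862 V=10.8862[hold]; j=1 S=134.1085 intr=0.0000 cont=2.7449 V=2.7449[hold]  S*(1)=-
k=0: j=0 S=124.9200 intr=1.9900 cont=6.1273 V=6.1273[hold]  S*(0)=-

price = 6.1273
boundary = - - 108.3885 116.3610 108.3885
tree:
6.1273
10.8862 2.7449
18.5215 5.4834 0.7806
25.9478 10.5490 1.8593 0.0000
32.8653 18.5215 4.4288 0.0000 0.0000
39.3088 25.9478 10.5490 0.0000 0.0000 0.0000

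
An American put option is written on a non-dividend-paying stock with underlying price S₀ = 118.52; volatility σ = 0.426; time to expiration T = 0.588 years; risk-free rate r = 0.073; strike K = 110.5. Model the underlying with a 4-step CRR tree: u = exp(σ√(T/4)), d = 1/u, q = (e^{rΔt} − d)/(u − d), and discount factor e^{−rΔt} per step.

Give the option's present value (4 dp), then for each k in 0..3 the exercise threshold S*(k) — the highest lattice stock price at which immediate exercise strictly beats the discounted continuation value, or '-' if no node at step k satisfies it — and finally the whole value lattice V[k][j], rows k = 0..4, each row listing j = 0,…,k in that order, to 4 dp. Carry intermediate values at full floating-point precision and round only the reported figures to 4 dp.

price = 9.4393
boundary = - - - 72.6090
tree:
9.4393
15.7131 3.1720
25.1558 6.3132 0.0000
37.8910 12.5652 0.0000 0.0000
48.8324 25.0082 0.0000 0.0000 0.0000

Δt=0.14700  u=1.17743  d=0.84931  q=0.49214  discount=0.98933
step 4 (expiry): payoffs max(K−S,0) = 48.8324 25.0082 0.0000 0.0000 0.0000
step 3: (k=3,j=0): S=72.6090, (K−S)⁺=37.8910, hold=36.7115 ⇒ V=37.8910 exercise | (k=3,j=1): S=100.6602, (K−S)⁺=9.8398, hold=12.5652 ⇒ V=12.5652 continue | (k=3,j=2): S=139.5486, (K−S)⁺=0.0000, hold=0.0000 ⇒ V=0.0000 continue | (k=3,j=3): S=193.4607, (K−S)⁺=0.0000, hold=0.0000 ⇒ V=0.0000 continue  boundary S*=72.6090
step 2: (k=2,j=0): S=85.4918, (K−S)⁺=25.0082, hold=25.1558 ⇒ V=25.1558 continue | (k=2,j=1): S=118.5200, (K−S)⁺=0.0000, hold=6.3132 ⇒ V=6.3132 continue | (k=2,j=2): S=164.3081, (K−S)⁺=0.0000, hold=0.0000 ⇒ V=0.0000 continue  boundary S*=-
step 1: (k=1,j=0): S=100.6602, (K−S)⁺=9.8398, hold=15.7131 ⇒ V=15.7131 continue | (k=1,j=1): S=139.5486, (K−S)⁺=0.0000, hold=3.1720 ⇒ V=3.1720 continue  boundary S*=-
step 0: (k=0,j=0): S=118.5200, (K−S)⁺=0.0000, hold=9.4393 ⇒ V=9.4393 continue  boundary S*=-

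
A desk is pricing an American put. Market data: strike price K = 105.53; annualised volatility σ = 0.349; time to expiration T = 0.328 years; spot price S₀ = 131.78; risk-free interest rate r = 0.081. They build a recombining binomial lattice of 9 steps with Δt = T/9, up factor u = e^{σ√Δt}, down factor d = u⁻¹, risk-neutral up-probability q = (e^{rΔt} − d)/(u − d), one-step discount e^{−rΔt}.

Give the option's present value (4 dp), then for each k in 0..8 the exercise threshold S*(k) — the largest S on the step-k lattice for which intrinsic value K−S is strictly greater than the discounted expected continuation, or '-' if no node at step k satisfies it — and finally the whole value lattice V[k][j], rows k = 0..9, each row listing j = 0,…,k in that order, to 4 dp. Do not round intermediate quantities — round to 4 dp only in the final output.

price = 1.1528
boundary = - - - - - - 88.3565 82.6616 88.3565
tree:
1.1528
1.9308 0.3985
3.1718 0.7281 0.0785
5.0900 1.3141 0.1592 0.0000
7.9366 2.3352 0.3229 0.0000 0.0000
11.9401 4.0670 0.6550 0.0000 0.0000 0.0000
17.1735 6.8908 1.3286 0.0000 0.0000 0.0000 0.0000
22.8684 11.2218 2.6947 0.0000 0.0000 0.0000 0.0000 0.0000
28.1964 17.1735 5.4657 0.0000 0.0000 0.0000 0.0000 0.0000 0.0000
33.1809 22.8684 11.0861 0.0000 0.0000 0.0000 0.0000 0.0000 0.0000 0.0000

params: Δt=0.03644 u=1.06890 d=0.93555 q=0.50552 e^(-rΔt)=0.99705
t_9 payoffs: 33.1809 22.8684 11.0861 0.0000 0.0000 0.0000 0.0000 0.0000 0.0000 0.0000
t_8: node(8,0) S=77.3336 payoff=28.1964 vs cont=27.8853 → 28.1964 [stop]  node(8,1) S=88.3565 payoff=17.1735 vs cont=16.8624 → 17.1735 [stop]  node(8,2) S=100.9506 payoff=4.5794 vs cont=5.4657 → 5.4657 [wait]  node(8,3) S=115.3398 payoff=0.0000 vs cont=0.0000 → 0.0000 [wait]  node(8,4) S=131.7800 payoff=0.0000 vs cont=0.0000 → 0.0000 [wait]  node(8,5) S=150.5635 payoff=0.0000 vs cont=0.0000 → 0.0000 [wait]  node(8,6) S=172.0244 payoff=0.0000 vs cont=0.0000 → 0.0000 [wait]  node(8,7) S=196.5442 payoff=0.0000 vs cont=0.0000 → 0.0000 [wait]  node(8,8) S=224.5590 payoff=0.0000 vs cont=0.0000 → 0.0000 [wait]  ⇒ S*(8)=88.3565
t_7: node(7,0) S=82.6616 payoff=22.8684 vs cont=22.5574 → 22.8684 [stop]  node(7,1) S=94.4439 payoff=11.0861 vs cont=11.2218 → 11.2218 [wait]  node(7,2) S=107.9056 payoff=0.0000 vs cont=2.6947 → 2.6947 [wait]  node(7,3) S=123.2862 payoff=0.0000 vs cont=0.0000 → 0.0000 [wait]  node(7,4) S=140.8590 payoff=0.0000 vs cont=0.0000 → 0.0000 [wait]  node(7,5) S=160.9366 payoff=0.0000 vs cont=0.0000 → 0.0000 [wait]  node(7,6) S=183.8760 payoff=0.0000 vs cont=0.0000 → 0.0000 [wait]  node(7,7) S=210.0852 payoff=0.0000 vs cont=0.0000 → 0.0000 [wait]  ⇒ S*(7)=82.6616
t_6: node(6,0) S=88.3565 payoff=17.1735 vs cont=16.9308 → 17.1735 [stop]  node(6,1) S=100.9506 payoff=4.5794 vs cont=6.8908 → 6.8908 [wait]  node(6,2) S=115.3398 payoff=0.0000 vs cont=1.3286 → 1.3286 [wait]  node(6,3) S=131.7800 payoff=0.0000 vs cont=0.0000 → 0.0000 [wait]  node(6,4) S=150.5635 payoff=0.0000 vs cont=0.0000 → 0.0000 [wait]  node(6,5) S=172.0244 payoff=0.0000 vs cont=0.0000 → 0.0000 [wait]  node(6,6) S=196.5442 payoff=0.0000 vs cont=0.0000 → 0.0000 [wait]  ⇒ S*(6)=88.3565
t_5: node(5,0) S=94.4439 payoff=11.0861 vs cont=11.9401 → 11.9401 [wait]  node(5,1) S=107.9056 payoff=0.0000 vs cont=4.0670 → 4.0670 [wait]  node(5,2) S=123.2862 payoff=0.0000 vs cont=0.6550 → 0.6550 [wait]  node(5,3) S=140.8590 payoff=0.0000 vs cont=0.0000 → 0.0000 [wait]  node(5,4) S=160.9366 payoff=0.0000 vs cont=0.0000 → 0.0000 [wait]  node(5,5) S=183.8760 payoff=0.0000 vs cont=0.0000 → 0.0000 [wait]  ⇒ S*(5)=-
t_4: node(4,0) S=100.9506 payoff=4.5794 vs cont=7.9366 → 7.9366 [wait]  node(4,1) S=115.3398 payoff=0.0000 vs cont=2.3352 → 2.3352 [wait]  node(4,2) S=131.7800 payoff=0.0000 vs cont=0.3229 → 0.3229 [wait]  node(4,3) S=150.5635 payoff=0.0000 vs cont=0.0000 → 0.0000 [wait]  node(4,4) S=172.0244 payoff=0.0000 vs cont=0.0000 → 0.0000 [wait]  ⇒ S*(4)=-
t_3: node(3,0) S=107.9056 payoff=0.0000 vs cont=5.0900 → 5.0900 [wait]  node(3,1) S=123.2862 payoff=0.0000 vs cont=1.3141 → 1.3141 [wait]  node(3,2) S=140.8590 payoff=0.0000 vs cont=0.1592 → 0.1592 [wait]  node(3,3) S=160.9366 payoff=0.0000 vs cont=0.0000 → 0.0000 [wait]  ⇒ S*(3)=-
t_2: node(2,0) S=115.3398 payoff=0.0000 vs cont=3.1718 → 3.1718 [wait]  node(2,1) S=131.7800 payoff=0.0000 vs cont=0.7281 → 0.7281 [wait]  node(2,2) S=150.5635 payoff=0.0000 vs cont=0.0785 → 0.0785 [wait]  ⇒ S*(2)=-
t_1: node(1,0) S=123.2862 payoff=0.0000 vs cont=1.9308 → 1.9308 [wait]  node(1,1) S=140.8590 payoff=0.0000 vs cont=0.3985 → 0.3985 [wait]  ⇒ S*(1)=-
t_0: node(0,0) S=131.7800 payoff=0.0000 vs cont=1.1528 → 1.1528 [wait]  ⇒ S*(0)=-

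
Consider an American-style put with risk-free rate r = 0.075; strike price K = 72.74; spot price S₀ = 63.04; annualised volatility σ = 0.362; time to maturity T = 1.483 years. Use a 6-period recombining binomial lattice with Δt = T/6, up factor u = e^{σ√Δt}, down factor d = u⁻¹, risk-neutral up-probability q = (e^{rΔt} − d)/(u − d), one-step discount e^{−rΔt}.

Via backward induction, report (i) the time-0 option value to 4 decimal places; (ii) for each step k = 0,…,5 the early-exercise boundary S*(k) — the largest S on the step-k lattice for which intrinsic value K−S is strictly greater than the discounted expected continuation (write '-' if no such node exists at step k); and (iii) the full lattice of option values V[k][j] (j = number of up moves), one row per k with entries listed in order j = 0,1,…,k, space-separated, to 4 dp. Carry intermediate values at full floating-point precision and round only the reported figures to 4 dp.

params: Δt=0.24717 u=1.19718 d=0.83529 q=0.50683 e^(-rΔt)=0.98163
t_6 payoffs: 51.3282 42.0516 28.7560 9.7000 0.0000 0.0000 0.0000
t_5: node(5,0) S=25.6338 payoff=47.1062 vs cont=45.7702 → 47.1062 [stop]  node(5,1) S=36.7396 payoff=36.0004 vs cont=34.6644 → 36.0004 [stop]  node(5,2) S=52.6569 payoff=20.0831 vs cont=18.7471 → 20.0831 [stop]  node(5,3) S=75.4704 payoff=0.0000 vs cont=4.6959 → 4.6959 [wait]  node(5,4) S=108.1678 payoff=0.0000 vs cont=0.0000 → 0.0000 [wait]  node(5,5) S=155.0312 payoff=0.0000 vs cont=0.0000 → 0.0000 [wait]  ⇒ S*(5)=52.6569
t_4: node(4,0) S=30.6884 payoff=42.0516 vs cont=40.7156 → 42.0516 [stop]  node(4,1) S=43.9840 payoff=28.7560 vs cont=27.4200 → 28.7560 [stop]  node(4,2) S=63.0400 payoff=9.7000 vs cont=12.0588 → 12.0588 [wait]  node(4,3) S=90.3519 payoff=0.0000 vs cont=2.2733 → 2.2733 [wait]  node(4,4) S=129.4967 payoff=0.0000 vs cont=0.0000 → 0.0000 [wait]  ⇒ S*(4)=43.9840
t_3: node(3,0) S=36.7396 payoff=36.0004 vs cont=34.6644 → 36.0004 [stop]  node(3,1) S=52.6569 payoff=20.0831 vs cont=19.9206 → 20.0831 [stop]  node(3,2) S=75.4704 payoff=0.0000 vs cont=6.9688 → 6.9688 [wait]  node(3,3) S=108.1678 payoff=0.0000 vs cont=1.1005 → 1.1005 [wait]  ⇒ S*(3)=52.6569
t_2: node(2,0) S=43.9840 payoff=28.7560 vs cont=27.4200 → 28.7560 [stop]  node(2,1) S=63.0400 payoff=9.7000 vs cont=13.1896 → 13.1896 [wait]  node(2,2) S=90.3519 payoff=0.0000 vs cont=3.9212 → 3.9212 [wait]  ⇒ S*(2)=43.9840
t_1: node(1,0) S=52.6569 payoff=20.0831 vs cont=20.4832 → 20.4832 [wait]  node(1,1) S=75.4704 payoff=0.0000 vs cont=8.3361 → 8.3361 [wait]  ⇒ S*(1)=-
t_0: node(0,0) S=63.0400 payoff=9.7000 vs cont=14.0636 → 14.0636 [wait]  ⇒ S*(0)=-

price = 14.0636
boundary = - - 43.9840 52.6569 43.9840 52.6569
tree:
14.0636
20.4832 8.3361
28.7560 13.1896 3.9212
36.0004 20.0831 6.9688 1.1005
42.0516 28.7560 12.0588 2.2733 0.0000
47.1062 36.0004 20.0831 4.6959 0.0000 0.0000
51.3282 42.0516 28.7560 9.7000 0.0000 0.0000 0.0000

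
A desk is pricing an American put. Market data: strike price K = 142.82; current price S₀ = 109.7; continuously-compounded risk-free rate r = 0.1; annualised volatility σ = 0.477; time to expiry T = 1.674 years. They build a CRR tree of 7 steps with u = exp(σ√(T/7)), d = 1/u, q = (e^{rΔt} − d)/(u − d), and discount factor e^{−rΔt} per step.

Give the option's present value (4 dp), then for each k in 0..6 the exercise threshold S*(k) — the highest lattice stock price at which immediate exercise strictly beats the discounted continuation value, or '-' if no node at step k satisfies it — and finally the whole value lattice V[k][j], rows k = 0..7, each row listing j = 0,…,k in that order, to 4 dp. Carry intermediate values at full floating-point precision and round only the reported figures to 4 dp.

Δt=0.23914, u=1.26271, d=0.79194, q=0.49336, disc=e^(-rΔt)=0.97637
k=7 terminal: V=max(K-S,0) → 121.3876 108.6472 88.3332 55.9437 4.3002 0.0000 0.0000 0.0000
k=6: j=0 S=27.0630 intr=115.7570 cont=112.3821 V=115.7570[EX]; j=1 S=43.1505 intr=99.6695 cont=96.2945 V=99.6695[EX]; j=2 S=68.8013 intr=74.0187 cont=70.6438 V=74.0187[EX]; j=3 S=109.7000 intr=33.1200 cont=29.7451 V=33.1200[EX]; j=4 S=174.9109 intr=0.0000 cont=2.1272 V=2.1272[hold]; j=5 S=278.8863 intr=0.0000 cont=0.0000 V=0.0000[hold]; j=6 S=444.6695 intr=0.0000 cont=0.0000 V=0.0000[hold]  S*(6)=109.7000
k=5: j=0 S=34.1728 intr=108.6472 cont=105.2722 V=108.6472[EX]; j=1 S=54.4868 intr=88.3332 cont=84.9583 V=88.3332[EX]; j=2 S=86.8763 intr=55.9437 cont=52.5687 V=55.9437[EX]; j=3 S=138.5198 intr=4.3002 cont=17.4081 V=17.4081[hold]; j=4 S=220.8625 intr=0.0000 cont=1.0523 V=1.0523[hold]; j=5 S=352.1537 intr=0.0000 cont=0.0000 V=0.0000[hold]  S*(5)=86.8763
k=4: j=0 S=43.1505 intr=99.6695 cont=96.2945 V=99.6695[EX]; j=1 S=68.8013 intr=74.0187 cont=70.6438 V=74.0187[EX]; j=2 S=109.7000 intr=33.1200 cont=36.0591 V=36.0591[hold]; j=3 S=174.9109 intr=0.0000 cont=9.1182 V=9.1182[hold]; j=4 S=278.8863 intr=0.0000 cont=0.5205 V=0.5205[hold]  S*(4)=68.8013
k=3: j=0 S=54.4868 intr=88.3332 cont=84.9583 V=88.3332[EX]; j=1 S=86.8763 intr=55.9437 cont=53.9845 V=55.9437[EX]; j=2 S=138.5198 intr=4.3002 cont=22.2296 V=22.2296[hold]; j=3 S=220.8625 intr=0.0000 cont=4.7612 V=4.7612[hold]  S*(3)=86.8763
k=2: j=0 S=68.8013 intr=74.0187 cont=70.6438 V=74.0187[EX]; j=1 S=109.7000 intr=33.1200 cont=38.3816 V=38.3816[hold]; j=2 S=174.9109 intr=0.0000 cont=13.2898 V=13.2898[hold]  S*(2)=68.8013
k=1: j=0 S=86.8763 intr=55.9437 cont=55.1033 V=55.9437[EX]; j=1 S=138.5198 intr=4.3002 cont=25.3879 V=25.3879[hold]  S*(1)=86.8763
k=0: j=0 S=109.7000 intr=33.1200 cont=39.9030 V=39.9030[hold]  S*(0)=-

price = 39.9030
boundary = - 86.8763 68.8013 86.8763 68.8013 86.8763 109.7000
tree:
39.9030
55.9437 25.3879
74.0187 38.3816 13.2898
88.3332 55.9437 22.2296 4.7612
99.6695 74.0187 36.0591 9.1182 0.5205
108.6472 88.3332 55.9437 17.4081 1.0523 0.0000
115.7570 99.6695 74.0187 33.1200 2.1272 0.0000 0.0000
121.3876 108.6472 88.3332 55.9437 4.3002 0.0000 0.0000 0.0000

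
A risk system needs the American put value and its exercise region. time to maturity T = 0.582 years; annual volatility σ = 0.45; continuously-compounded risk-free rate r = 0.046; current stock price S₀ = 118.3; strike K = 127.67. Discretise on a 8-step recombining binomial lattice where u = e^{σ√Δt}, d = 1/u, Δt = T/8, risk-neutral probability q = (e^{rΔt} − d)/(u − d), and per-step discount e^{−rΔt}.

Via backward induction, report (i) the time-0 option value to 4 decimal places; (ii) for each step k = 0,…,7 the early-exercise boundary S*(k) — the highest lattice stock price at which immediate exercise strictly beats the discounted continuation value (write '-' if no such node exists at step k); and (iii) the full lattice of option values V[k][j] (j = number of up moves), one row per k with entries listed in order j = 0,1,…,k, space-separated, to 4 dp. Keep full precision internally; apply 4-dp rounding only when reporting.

params: Δt=0.07275 u=1.12905 d=0.88570 q=0.48347 e^(-rΔt)=0.99666
t_8 payoffs: 82.8693 70.5603 54.8694 34.8675 9.3700 0.0000 0.0000 0.0000 0.0000
t_7: node(7,0) S=50.5822 payoff=77.0878 vs cont=76.6613 → 77.0878 [stop]  node(7,1) S=64.4796 payoff=63.1904 vs cont=62.7639 → 63.1904 [stop]  node(7,2) S=82.1954 payoff=45.4746 vs cont=45.0481 → 45.4746 [stop]  node(7,3) S=104.7785 payoff=22.8915 vs cont=22.4649 → 22.8915 [stop]  node(7,4) S=133.5664 payoff=0.0000 vs cont=4.8237 → 4.8237 [wait]  node(7,5) S=170.2637 payoff=0.0000 vs cont=0.0000 → 0.0000 [wait]  node(7,6) S=217.0436 payoff=0.0000 vs cont=0.0000 → 0.0000 [wait]  node(7,7) S=276.6763 payoff=0.0000 vs cont=0.0000 → 0.0000 [wait]  ⇒ S*(7)=104.7785
t_6: node(6,0) S=57.1097 payoff=70.5603 vs cont=70.1338 → 70.5603 [stop]  node(6,1) S=72.8006 payoff=54.8694 vs cont=54.4429 → 54.8694 [stop]  node(6,2) S=92.8025 payoff=34.8675 vs cont=34.4409 → 34.8675 [stop]  node(6,3) S=118.3000 payoff=9.3700 vs cont=14.1090 → 14.1090 [wait]  node(6,4) S=150.8029 payoff=0.0000 vs cont=2.4833 → 2.4833 [wait]  node(6,5) S=192.2359 payoff=0.0000 vs cont=0.0000 → 0.0000 [wait]  node(6,6) S=245.0527 payoff=0.0000 vs cont=0.0000 → 0.0000 [wait]  ⇒ S*(6)=92.8025
t_5: node(5,0) S=64.4796 payoff=63.1904 vs cont=62.7639 → 63.1904 [stop]  node(5,1) S=82.1954 payoff=45.4746 vs cont=45.0481 → 45.4746 [stop]  node(5,2) S=104.7785 payoff=22.8915 vs cont=24.7484 → 24.7484 [wait]  node(5,3) S=133.5664 payoff=0.0000 vs cont=8.4600 → 8.4600 [wait]  node(5,4) S=170.2637 payoff=0.0000 vs cont=1.2784 → 1.2784 [wait]  node(5,5) S=217.0436 payoff=0.0000 vs cont=0.0000 → 0.0000 [wait]  ⇒ S*(5)=82.1954
t_4: node(4,0) S=72.8006 payoff=54.8694 vs cont=54.4429 → 54.8694 [stop]  node(4,1) S=92.8025 payoff=34.8675 vs cont=35.3357 → 35.3357 [wait]  node(4,2) S=118.3000 payoff=9.3700 vs cont=16.8171 → 16.8171 [wait]  node(4,3) S=150.8029 payoff=0.0000 vs cont=4.9712 → 4.9712 [wait]  node(4,4) S=192.2359 payoff=0.0000 vs cont=0.6581 → 0.6581 [wait]  ⇒ S*(4)=72.8006
t_3: node(3,0) S=82.1954 payoff=45.4746 vs cont=45.2737 → 45.4746 [stop]  node(3,1) S=104.7785 payoff=22.8915 vs cont=26.2944 → 26.2944 [wait]  node(3,2) S=133.5664 payoff=0.0000 vs cont=11.0530 → 11.0530 [wait]  node(3,3) S=170.2637 payoff=0.0000 vs cont=2.8764 → 2.8764 [wait]  ⇒ S*(3)=82.1954
t_2: node(2,0) S=92.8025 payoff=34.8675 vs cont=36.0807 → 36.0807 [wait]  node(2,1) S=118.3000 payoff=9.3700 vs cont=18.8624 → 18.8624 [wait]  node(2,2) S=150.8029 payoff=0.0000 vs cont=7.0761 → 7.0761 [wait]  ⇒ S*(2)=-
t_1: node(1,0) S=104.7785 payoff=22.8915 vs cont=27.6634 → 27.6634 [wait]  node(1,1) S=133.5664 payoff=0.0000 vs cont=13.1201 → 13.1201 [wait]  ⇒ S*(1)=-
t_0: node(0,0) S=118.3000 payoff=9.3700 vs cont=20.5633 → 20.5633 [wait]  ⇒ S*(0)=-

price = 20.5633
boundary = - - - 82.1954 72.8006 82.1954 92.8025 104.7785
tree:
20.5633
27.6634 13.1201
36.0807 18.8624 7.0761
45.4746 26.2944 11.0530 2.8764
54.8694 35.3357 16.8171 4.9712 0.6581
63.1904 45.4746 24.7484 8.4600 1.2784 0.0000
70.5603 54.8694 34.8675 14.1090 2.4833 0.0000 0.0000
77.0878 63.1904 45.4746 22.8915 4.8237 0.0000 0.0000 0.0000
82.8693 70.5603 54.8694 34.8675 9.3700 0.0000 0.0000 0.0000 0.0000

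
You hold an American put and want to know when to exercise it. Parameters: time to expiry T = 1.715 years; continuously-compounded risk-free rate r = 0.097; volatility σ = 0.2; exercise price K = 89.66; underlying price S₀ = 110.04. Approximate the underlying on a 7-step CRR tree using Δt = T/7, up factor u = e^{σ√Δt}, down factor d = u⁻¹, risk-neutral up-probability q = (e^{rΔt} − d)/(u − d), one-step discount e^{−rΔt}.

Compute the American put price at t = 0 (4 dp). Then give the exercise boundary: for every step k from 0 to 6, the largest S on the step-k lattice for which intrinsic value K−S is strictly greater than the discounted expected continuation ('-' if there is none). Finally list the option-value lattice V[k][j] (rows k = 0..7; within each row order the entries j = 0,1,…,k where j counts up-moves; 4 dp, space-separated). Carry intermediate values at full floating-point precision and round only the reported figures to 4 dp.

Δt=0.24500, u=1.10406, d=0.90575, q=0.59654, disc=e^(-rΔt)=0.97652
k=7 terminal: V=max(K-S,0) → 34.6300 22.5811 7.8942 0.0000 0.0000 0.0000 0.0000 0.0000
k=6: j=0 S=60.7565 intr=28.9035 cont=26.7978 V=28.9035[EX]; j=1 S=74.0592 intr=15.6008 cont=13.4952 V=15.6008[EX]; j=2 S=90.2744 intr=0.0000 cont=3.1102 V=3.1102[hold]; j=3 S=110.0400 intr=0.0000 cont=0.0000 V=0.0000[hold]; j=4 S=134.1333 intr=0.0000 cont=0.0000 V=0.0000[hold]; j=5 S=163.5018 intr=0.0000 cont=0.0000 V=0.0000[hold]; j=6 S=199.3005 intr=0.0000 cont=0.0000 V=0.0000[hold]  S*(6)=74.0592
k=5: j=0 S=67.0789 intr=22.5811 cont=20.4755 V=22.5811[EX]; j=1 S=81.7658 intr=7.8942 cont=7.9582 V=7.9582[hold]; j=2 S=99.6684 intr=0.0000 cont=1.2254 V=1.2254[hold]; j=3 S=121.4908 intr=0.0000 cont=0.0000 V=0.0000[hold]; j=4 S=148.0913 intr=0.0000 cont=0.0000 V=0.0000[hold]; j=5 S=180.5159 intr=0.0000 cont=0.0000 V=0.0000[hold]  S*(5)=67.0789
k=4: j=0 S=74.0592 intr=15.6008 cont=13.5325 V=15.6008[EX]; j=1 S=90.2744 intr=0.0000 cont=3.8492 V=3.8492[hold]; j=2 S=110.0400 intr=0.0000 cont=0.4828 V=0.4828[hold]; j=3 S=134.1333 intr=0.0000 cont=0.0000 V=0.0000[hold]; j=4 S=163.5018 intr=0.0000 cont=0.0000 V=0.0000[hold]  S*(4)=74.0592
k=3: j=0 S=81.7658 intr=7.8942 cont=8.3888 V=8.3888[hold]; j=1 S=99.6684 intr=0.0000 cont=1.7978 V=1.7978[hold]; j=2 S=121.4908 intr=0.0000 cont=0.1902 V=0.1902[hold]; j=3 S=148.0913 intr=0.0000 cont=0.0000 V=0.0000[hold]  S*(3)=-
k=2: j=0 S=90.2744 intr=0.0000 cont=4.3523 V=4.3523[hold]; j=1 S=110.0400 intr=0.0000 cont=0.8191 V=0.8191[hold]; j=2 S=134.1333 intr=0.0000 cont=0.0749 V=0.0749[hold]  S*(2)=-
k=1: j=0 S=99.6684 intr=0.0000 cont=2.1919 V=2.1919[hold]; j=1 S=121.4908 intr=0.0000 cont=0.3664 V=0.3664[hold]  S*(1)=-
k=0: j=0 S=110.0400 intr=0.0000 cont=1.0770 V=1.0770[hold]  S*(0)=-

price = 1.0770
boundary = - - - - 74.0592 67.0789 74.0592
tree:
1.0770
2.1919 0.3664
4.3523 0.8191 0.0749
8.3888 1.7978 0.1902 0.0000
15.6008 3.8492 0.4828 0.0000 0.0000
22.5811 7.9582 1.2254 0.0000 0.0000 0.0000
28.9035 15.6008 3.1102 0.0000 0.0000 0.0000 0.0000
34.6300 22.5811 7.8942 0.0000 0.0000 0.0000 0.0000 0.0000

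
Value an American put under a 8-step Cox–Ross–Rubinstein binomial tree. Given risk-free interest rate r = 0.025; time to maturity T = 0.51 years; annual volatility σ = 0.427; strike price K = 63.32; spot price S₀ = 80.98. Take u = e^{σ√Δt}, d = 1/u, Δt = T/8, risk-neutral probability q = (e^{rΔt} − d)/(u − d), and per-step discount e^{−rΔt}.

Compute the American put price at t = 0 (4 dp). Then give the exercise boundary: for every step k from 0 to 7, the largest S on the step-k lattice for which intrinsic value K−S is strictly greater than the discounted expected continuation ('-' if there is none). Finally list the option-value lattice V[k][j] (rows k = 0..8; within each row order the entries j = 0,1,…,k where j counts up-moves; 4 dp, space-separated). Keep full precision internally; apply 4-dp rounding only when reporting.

Δt=0.06375, u=1.11384, d=0.89780, q=0.48046, disc=e^(-rΔt)=0.99841
k=8 terminal: V=max(K-S,0) → 29.1378 20.9123 10.7075 0.0000 0.0000 0.0000 0.0000 0.0000 0.0000
k=7: j=0 S=38.0734 intr=25.2466 cont=25.1457 V=25.2466[EX]; j=1 S=47.2353 intr=16.0847 cont=15.9839 V=16.0847[EX]; j=2 S=58.6018 intr=4.7182 cont=5.5542 V=5.5542[hold]; j=3 S=72.7035 intr=0.0000 cont=0.0000 V=0.0000[hold]; j=4 S=90.1986 intr=0.0000 cont=0.0000 V=0.0000[hold]; j=5 S=111.9037 intr=0.0000 cont=0.0000 V=0.0000[hold]; j=6 S=138.8318 intr=0.0000 cont=0.0000 V=0.0000[hold]; j=7 S=172.2398 intr=0.0000 cont=0.0000 V=0.0000[hold]  S*(7)=47.2353
k=6: j=0 S=42.4077 intr=20.9123 cont=20.8115 V=20.9123[EX]; j=1 S=52.6125 intr=10.7075 cont=11.0077 V=11.0077[hold]; j=2 S=65.2730 intr=0.0000 cont=2.8810 V=2.8810[hold]; j=3 S=80.9800 intr=0.0000 cont=0.0000 V=0.0000[hold]; j=4 S=100.4667 intr=0.0000 cont=0.0000 V=0.0000[hold]; j=5 S=124.6427 intr=0.0000 cont=0.0000 V=0.0000[hold]; j=6 S=154.6362 intr=0.0000 cont=0.0000 V=0.0000[hold]  S*(6)=42.4077
k=5: j=0 S=47.2353 intr=16.0847 cont=16.1279 V=16.1279[hold]; j=1 S=58.6018 intr=4.7182 cont=7.0919 V=7.0919[hold]; j=2 S=72.7035 intr=0.0000 cont=1.4944 V=1.4944[hold]; j=3 S=90.1986 intr=0.0000 cont=0.0000 V=0.0000[hold]; j=4 S=111.9037 intr=0.0000 cont=0.0000 V=0.0000[hold]; j=5 S=138.8318 intr=0.0000 cont=0.0000 V=0.0000[hold]  S*(5)=-
k=4: j=0 S=52.6125 intr=10.7075 cont=11.7677 V=11.7677[hold]; j=1 S=65.2730 intr=0.0000 cont=4.3955 V=4.3955[hold]; j=2 S=80.9800 intr=0.0000 cont=0.7752 V=0.7752[hold]; j=3 S=100.4667 intr=0.0000 cont=0.0000 V=0.0000[hold]; j=4 S=124.6427 intr=0.0000 cont=0.0000 V=0.0000[hold]  S*(4)=-
k=3: j=0 S=58.6018 intr=4.7182 cont=8.2126 V=8.2126[hold]; j=1 S=72.7035 intr=0.0000 cont=2.6519 V=2.6519[hold]; j=2 S=90.1986 intr=0.0000 cont=0.4021 V=0.4021[hold]; j=3 S=111.9037 intr=0.0000 cont=0.0000 V=0.0000[hold]  S*(3)=-
k=2: j=0 S=65.2730 intr=0.0000 cont=5.5321 V=5.5321[hold]; j=1 S=80.9800 intr=0.0000 cont=1.5685 V=1.5685[hold]; j=2 S=100.4667 intr=0.0000 cont=0.2086 V=0.2086[hold]  S*(2)=-
k=1: j=0 S=72.7035 intr=0.0000 cont=3.6220 V=3.6220[hold]; j=1 S=90.1986 intr=0.0000 cont=0.9136 V=0.9136[hold]  S*(1)=-
k=0: j=0 S=80.9800 intr=0.0000 cont=2.3170 V=2.3170[hold]  S*(0)=-

price = 2.3170
boundary = - - - - - - 42.4077 47.2353
tree:
2.3170
3.6220 0.9136
5.5321 1.5685 0.2086
8.2126 2.6519 0.4021 0.0000
11.7677 4.3955 0.7752 0.0000 0.0000
16.1279 7.0919 1.4944 0.0000 0.0000 0.0000
20.9123 11.0077 2.8810 0.0000 0.0000 0.0000 0.0000
25.2466 16.0847 5.5542 0.0000 0.0000 0.0000 0.0000 0.0000
29.1378 20.9123 10.7075 0.0000 0.0000 0.0000 0.0000 0.0000 0.0000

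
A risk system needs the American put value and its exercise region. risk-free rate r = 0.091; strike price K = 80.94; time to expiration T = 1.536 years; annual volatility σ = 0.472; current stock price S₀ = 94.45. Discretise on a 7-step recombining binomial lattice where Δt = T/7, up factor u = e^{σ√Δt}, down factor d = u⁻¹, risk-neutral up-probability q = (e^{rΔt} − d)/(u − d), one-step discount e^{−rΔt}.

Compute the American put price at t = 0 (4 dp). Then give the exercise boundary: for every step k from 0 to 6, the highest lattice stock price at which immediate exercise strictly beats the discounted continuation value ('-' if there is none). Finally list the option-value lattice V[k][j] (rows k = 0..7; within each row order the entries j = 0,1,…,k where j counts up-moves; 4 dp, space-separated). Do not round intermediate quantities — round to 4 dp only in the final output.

price = 10.2418
boundary = - - - 48.6558 39.0043 48.6558 60.6956
tree:
10.2418
15.5019 5.1925
22.7762 8.5743 1.8889
32.2842 13.8247 3.4665 0.3259
41.9357 21.5974 6.3097 0.6521 0.0000
49.6728 32.2842 11.3715 1.3050 0.0000 0.0000
55.8750 41.9357 20.2444 2.6113 0.0000 0.0000 0.0000
60.8470 49.6728 32.2842 5.2254 0.0000 0.0000 0.0000 0.0000

params: Δt=0.21943 u=1.24745 d=0.80164 q=0.49019 e^(-rΔt)=0.98023
t_7 payoffs: 60.8470 49.6728 32.2842 5.2254 0.0000 0.0000 0.0000 0.0000
t_6: node(6,0) S=25.0650 payoff=55.8750 vs cont=54.2749 → 55.8750 [stop]  node(6,1) S=39.0043 payoff=41.9357 vs cont=40.3356 → 41.9357 [stop]  node(6,2) S=60.6956 payoff=20.2444 vs cont=18.6442 → 20.2444 [stop]  node(6,3) S=94.4500 payoff=0.0000 vs cont=2.6113 → 2.6113 [wait]  node(6,4) S=146.9762 payoff=0.0000 vs cont=0.0000 → 0.0000 [wait]  node(6,5) S=228.7135 payoff=0.0000 vs cont=0.0000 → 0.0000 [wait]  node(6,6) S=355.9072 payoff=0.0000 vs cont=0.0000 → 0.0000 [wait]  ⇒ S*(6)=60.6956
t_5: node(5,0) S=31.2672 payoff=49.6728 vs cont=48.0726 → 49.6728 [stop]  node(5,1) S=48.6558 payoff=32.2842 vs cont=30.6840 → 32.2842 [stop]  node(5,2) S=75.7146 payoff=5.2254 vs cont=11.3715 → 11.3715 [wait]  node(5,3) S=117.8215 payoff=0.0000 vs cont=1.3050 → 1.3050 [wait]  node(5,4) S=183.3451 payoff=0.0000 vs cont=0.0000 → 0.0000 [wait]  node(5,5) S=285.3083 payoff=0.0000 vs cont=0.0000 → 0.0000 [wait]  ⇒ S*(5)=48.6558
t_4: node(4,0) S=39.0043 payoff=41.9357 vs cont=40.3356 → 41.9357 [stop]  node(4,1) S=60.6956 payoff=20.2444 vs cont=21.5974 → 21.5974 [wait]  node(4,2) S=94.4500 payoff=0.0000 vs cont=6.3097 → 6.3097 [wait]  node(4,3) S=146.9762 payoff=0.0000 vs cont=0.6521 → 0.6521 [wait]  node(4,4) S=228.7135 payoff=0.0000 vs cont=0.0000 → 0.0000 [wait]  ⇒ S*(4)=39.0043
t_3: node(3,0) S=48.6558 payoff=32.2842 vs cont=31.3341 → 32.2842 [stop]  node(3,1) S=75.7146 payoff=5.2254 vs cont=13.8247 → 13.8247 [wait]  node(3,2) S=117.8215 payoff=0.0000 vs cont=3.4665 → 3.4665 [wait]  node(3,3) S=183.3451 payoff=0.0000 vs cont=0.3259 → 0.3259 [wait]  ⇒ S*(3)=48.6558
t_2: node(2,0) S=60.6956 payoff=20.2444 vs cont=22.7762 → 22.7762 [wait]  node(2,1) S=94.4500 payoff=0.0000 vs cont=8.5743 → 8.5743 [wait]  node(2,2) S=146.9762 payoff=0.0000 vs cont=1.8889 → 1.8889 [wait]  ⇒ S*(2)=-
t_1: node(1,0) S=75.7146 payoff=5.2254 vs cont=15.5019 → 15.5019 [wait]  node(1,1) S=117.8215 payoff=0.0000 vs cont=5.1925 → 5.1925 [wait]  ⇒ S*(1)=-
t_0: node(0,0) S=94.4500 payoff=0.0000 vs cont=10.2418 → 10.2418 [wait]  ⇒ S*(0)=-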